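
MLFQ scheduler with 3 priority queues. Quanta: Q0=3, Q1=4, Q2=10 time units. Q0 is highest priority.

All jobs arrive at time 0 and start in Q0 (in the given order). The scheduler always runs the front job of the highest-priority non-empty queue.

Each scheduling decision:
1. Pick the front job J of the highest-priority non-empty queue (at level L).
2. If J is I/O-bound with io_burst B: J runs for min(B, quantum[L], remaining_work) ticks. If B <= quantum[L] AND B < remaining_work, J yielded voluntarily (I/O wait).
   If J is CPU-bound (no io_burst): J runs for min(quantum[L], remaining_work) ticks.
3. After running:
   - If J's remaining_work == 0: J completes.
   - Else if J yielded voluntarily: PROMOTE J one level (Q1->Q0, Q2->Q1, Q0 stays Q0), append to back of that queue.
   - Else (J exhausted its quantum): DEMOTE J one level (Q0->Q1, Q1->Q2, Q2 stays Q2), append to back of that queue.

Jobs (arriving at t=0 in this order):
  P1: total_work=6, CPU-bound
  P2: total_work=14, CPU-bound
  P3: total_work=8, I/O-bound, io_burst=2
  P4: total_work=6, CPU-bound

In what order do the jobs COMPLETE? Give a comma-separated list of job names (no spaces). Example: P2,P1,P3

Answer: P3,P1,P4,P2

Derivation:
t=0-3: P1@Q0 runs 3, rem=3, quantum used, demote→Q1. Q0=[P2,P3,P4] Q1=[P1] Q2=[]
t=3-6: P2@Q0 runs 3, rem=11, quantum used, demote→Q1. Q0=[P3,P4] Q1=[P1,P2] Q2=[]
t=6-8: P3@Q0 runs 2, rem=6, I/O yield, promote→Q0. Q0=[P4,P3] Q1=[P1,P2] Q2=[]
t=8-11: P4@Q0 runs 3, rem=3, quantum used, demote→Q1. Q0=[P3] Q1=[P1,P2,P4] Q2=[]
t=11-13: P3@Q0 runs 2, rem=4, I/O yield, promote→Q0. Q0=[P3] Q1=[P1,P2,P4] Q2=[]
t=13-15: P3@Q0 runs 2, rem=2, I/O yield, promote→Q0. Q0=[P3] Q1=[P1,P2,P4] Q2=[]
t=15-17: P3@Q0 runs 2, rem=0, completes. Q0=[] Q1=[P1,P2,P4] Q2=[]
t=17-20: P1@Q1 runs 3, rem=0, completes. Q0=[] Q1=[P2,P4] Q2=[]
t=20-24: P2@Q1 runs 4, rem=7, quantum used, demote→Q2. Q0=[] Q1=[P4] Q2=[P2]
t=24-27: P4@Q1 runs 3, rem=0, completes. Q0=[] Q1=[] Q2=[P2]
t=27-34: P2@Q2 runs 7, rem=0, completes. Q0=[] Q1=[] Q2=[]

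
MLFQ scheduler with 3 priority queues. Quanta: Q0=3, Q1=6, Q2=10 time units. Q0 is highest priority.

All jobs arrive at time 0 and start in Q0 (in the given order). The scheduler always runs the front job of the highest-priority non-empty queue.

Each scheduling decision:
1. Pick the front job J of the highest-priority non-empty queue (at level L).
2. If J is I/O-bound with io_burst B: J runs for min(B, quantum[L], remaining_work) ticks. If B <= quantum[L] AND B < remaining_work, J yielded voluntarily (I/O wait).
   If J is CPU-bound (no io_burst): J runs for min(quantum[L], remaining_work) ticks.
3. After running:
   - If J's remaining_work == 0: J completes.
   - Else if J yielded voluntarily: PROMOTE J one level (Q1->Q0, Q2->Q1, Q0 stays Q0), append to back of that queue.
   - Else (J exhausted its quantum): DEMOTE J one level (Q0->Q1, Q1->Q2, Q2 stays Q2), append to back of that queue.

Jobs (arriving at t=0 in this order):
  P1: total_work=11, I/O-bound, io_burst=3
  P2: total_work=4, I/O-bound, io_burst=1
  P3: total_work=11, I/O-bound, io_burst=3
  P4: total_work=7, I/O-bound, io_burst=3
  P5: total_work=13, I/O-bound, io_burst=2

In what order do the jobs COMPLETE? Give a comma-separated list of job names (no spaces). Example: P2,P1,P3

t=0-3: P1@Q0 runs 3, rem=8, I/O yield, promote→Q0. Q0=[P2,P3,P4,P5,P1] Q1=[] Q2=[]
t=3-4: P2@Q0 runs 1, rem=3, I/O yield, promote→Q0. Q0=[P3,P4,P5,P1,P2] Q1=[] Q2=[]
t=4-7: P3@Q0 runs 3, rem=8, I/O yield, promote→Q0. Q0=[P4,P5,P1,P2,P3] Q1=[] Q2=[]
t=7-10: P4@Q0 runs 3, rem=4, I/O yield, promote→Q0. Q0=[P5,P1,P2,P3,P4] Q1=[] Q2=[]
t=10-12: P5@Q0 runs 2, rem=11, I/O yield, promote→Q0. Q0=[P1,P2,P3,P4,P5] Q1=[] Q2=[]
t=12-15: P1@Q0 runs 3, rem=5, I/O yield, promote→Q0. Q0=[P2,P3,P4,P5,P1] Q1=[] Q2=[]
t=15-16: P2@Q0 runs 1, rem=2, I/O yield, promote→Q0. Q0=[P3,P4,P5,P1,P2] Q1=[] Q2=[]
t=16-19: P3@Q0 runs 3, rem=5, I/O yield, promote→Q0. Q0=[P4,P5,P1,P2,P3] Q1=[] Q2=[]
t=19-22: P4@Q0 runs 3, rem=1, I/O yield, promote→Q0. Q0=[P5,P1,P2,P3,P4] Q1=[] Q2=[]
t=22-24: P5@Q0 runs 2, rem=9, I/O yield, promote→Q0. Q0=[P1,P2,P3,P4,P5] Q1=[] Q2=[]
t=24-27: P1@Q0 runs 3, rem=2, I/O yield, promote→Q0. Q0=[P2,P3,P4,P5,P1] Q1=[] Q2=[]
t=27-28: P2@Q0 runs 1, rem=1, I/O yield, promote→Q0. Q0=[P3,P4,P5,P1,P2] Q1=[] Q2=[]
t=28-31: P3@Q0 runs 3, rem=2, I/O yield, promote→Q0. Q0=[P4,P5,P1,P2,P3] Q1=[] Q2=[]
t=31-32: P4@Q0 runs 1, rem=0, completes. Q0=[P5,P1,P2,P3] Q1=[] Q2=[]
t=32-34: P5@Q0 runs 2, rem=7, I/O yield, promote→Q0. Q0=[P1,P2,P3,P5] Q1=[] Q2=[]
t=34-36: P1@Q0 runs 2, rem=0, completes. Q0=[P2,P3,P5] Q1=[] Q2=[]
t=36-37: P2@Q0 runs 1, rem=0, completes. Q0=[P3,P5] Q1=[] Q2=[]
t=37-39: P3@Q0 runs 2, rem=0, completes. Q0=[P5] Q1=[] Q2=[]
t=39-41: P5@Q0 runs 2, rem=5, I/O yield, promote→Q0. Q0=[P5] Q1=[] Q2=[]
t=41-43: P5@Q0 runs 2, rem=3, I/O yield, promote→Q0. Q0=[P5] Q1=[] Q2=[]
t=43-45: P5@Q0 runs 2, rem=1, I/O yield, promote→Q0. Q0=[P5] Q1=[] Q2=[]
t=45-46: P5@Q0 runs 1, rem=0, completes. Q0=[] Q1=[] Q2=[]

Answer: P4,P1,P2,P3,P5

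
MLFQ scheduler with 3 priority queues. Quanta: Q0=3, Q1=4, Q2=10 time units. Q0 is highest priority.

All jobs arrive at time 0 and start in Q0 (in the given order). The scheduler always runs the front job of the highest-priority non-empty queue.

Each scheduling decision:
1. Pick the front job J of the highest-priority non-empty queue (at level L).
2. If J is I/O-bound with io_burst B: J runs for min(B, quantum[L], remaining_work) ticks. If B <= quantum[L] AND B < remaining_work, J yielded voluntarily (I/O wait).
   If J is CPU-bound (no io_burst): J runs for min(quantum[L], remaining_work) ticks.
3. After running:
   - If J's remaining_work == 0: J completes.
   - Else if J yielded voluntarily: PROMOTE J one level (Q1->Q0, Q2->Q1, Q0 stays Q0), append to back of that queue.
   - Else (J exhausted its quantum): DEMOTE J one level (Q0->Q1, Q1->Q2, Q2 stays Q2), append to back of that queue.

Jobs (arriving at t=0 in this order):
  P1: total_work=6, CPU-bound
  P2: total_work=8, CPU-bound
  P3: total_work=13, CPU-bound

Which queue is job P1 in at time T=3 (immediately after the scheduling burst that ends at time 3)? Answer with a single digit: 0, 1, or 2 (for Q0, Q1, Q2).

t=0-3: P1@Q0 runs 3, rem=3, quantum used, demote→Q1. Q0=[P2,P3] Q1=[P1] Q2=[]
t=3-6: P2@Q0 runs 3, rem=5, quantum used, demote→Q1. Q0=[P3] Q1=[P1,P2] Q2=[]
t=6-9: P3@Q0 runs 3, rem=10, quantum used, demote→Q1. Q0=[] Q1=[P1,P2,P3] Q2=[]
t=9-12: P1@Q1 runs 3, rem=0, completes. Q0=[] Q1=[P2,P3] Q2=[]
t=12-16: P2@Q1 runs 4, rem=1, quantum used, demote→Q2. Q0=[] Q1=[P3] Q2=[P2]
t=16-20: P3@Q1 runs 4, rem=6, quantum used, demote→Q2. Q0=[] Q1=[] Q2=[P2,P3]
t=20-21: P2@Q2 runs 1, rem=0, completes. Q0=[] Q1=[] Q2=[P3]
t=21-27: P3@Q2 runs 6, rem=0, completes. Q0=[] Q1=[] Q2=[]

Answer: 1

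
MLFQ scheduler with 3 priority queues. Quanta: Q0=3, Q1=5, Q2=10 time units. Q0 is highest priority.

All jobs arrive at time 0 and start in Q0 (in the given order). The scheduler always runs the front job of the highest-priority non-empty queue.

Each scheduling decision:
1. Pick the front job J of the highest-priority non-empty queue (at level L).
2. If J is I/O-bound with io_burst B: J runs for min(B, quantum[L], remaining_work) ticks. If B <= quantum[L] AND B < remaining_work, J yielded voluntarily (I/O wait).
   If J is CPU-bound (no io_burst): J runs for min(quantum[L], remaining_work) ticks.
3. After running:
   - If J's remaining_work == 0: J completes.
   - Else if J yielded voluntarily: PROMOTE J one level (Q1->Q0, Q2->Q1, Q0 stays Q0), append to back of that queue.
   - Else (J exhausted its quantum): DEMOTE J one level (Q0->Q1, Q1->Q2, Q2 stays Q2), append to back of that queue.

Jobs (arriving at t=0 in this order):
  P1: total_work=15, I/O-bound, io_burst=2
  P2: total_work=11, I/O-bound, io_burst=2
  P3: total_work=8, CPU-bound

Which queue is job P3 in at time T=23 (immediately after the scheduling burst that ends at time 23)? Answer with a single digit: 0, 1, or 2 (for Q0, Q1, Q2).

Answer: 1

Derivation:
t=0-2: P1@Q0 runs 2, rem=13, I/O yield, promote→Q0. Q0=[P2,P3,P1] Q1=[] Q2=[]
t=2-4: P2@Q0 runs 2, rem=9, I/O yield, promote→Q0. Q0=[P3,P1,P2] Q1=[] Q2=[]
t=4-7: P3@Q0 runs 3, rem=5, quantum used, demote→Q1. Q0=[P1,P2] Q1=[P3] Q2=[]
t=7-9: P1@Q0 runs 2, rem=11, I/O yield, promote→Q0. Q0=[P2,P1] Q1=[P3] Q2=[]
t=9-11: P2@Q0 runs 2, rem=7, I/O yield, promote→Q0. Q0=[P1,P2] Q1=[P3] Q2=[]
t=11-13: P1@Q0 runs 2, rem=9, I/O yield, promote→Q0. Q0=[P2,P1] Q1=[P3] Q2=[]
t=13-15: P2@Q0 runs 2, rem=5, I/O yield, promote→Q0. Q0=[P1,P2] Q1=[P3] Q2=[]
t=15-17: P1@Q0 runs 2, rem=7, I/O yield, promote→Q0. Q0=[P2,P1] Q1=[P3] Q2=[]
t=17-19: P2@Q0 runs 2, rem=3, I/O yield, promote→Q0. Q0=[P1,P2] Q1=[P3] Q2=[]
t=19-21: P1@Q0 runs 2, rem=5, I/O yield, promote→Q0. Q0=[P2,P1] Q1=[P3] Q2=[]
t=21-23: P2@Q0 runs 2, rem=1, I/O yield, promote→Q0. Q0=[P1,P2] Q1=[P3] Q2=[]
t=23-25: P1@Q0 runs 2, rem=3, I/O yield, promote→Q0. Q0=[P2,P1] Q1=[P3] Q2=[]
t=25-26: P2@Q0 runs 1, rem=0, completes. Q0=[P1] Q1=[P3] Q2=[]
t=26-28: P1@Q0 runs 2, rem=1, I/O yield, promote→Q0. Q0=[P1] Q1=[P3] Q2=[]
t=28-29: P1@Q0 runs 1, rem=0, completes. Q0=[] Q1=[P3] Q2=[]
t=29-34: P3@Q1 runs 5, rem=0, completes. Q0=[] Q1=[] Q2=[]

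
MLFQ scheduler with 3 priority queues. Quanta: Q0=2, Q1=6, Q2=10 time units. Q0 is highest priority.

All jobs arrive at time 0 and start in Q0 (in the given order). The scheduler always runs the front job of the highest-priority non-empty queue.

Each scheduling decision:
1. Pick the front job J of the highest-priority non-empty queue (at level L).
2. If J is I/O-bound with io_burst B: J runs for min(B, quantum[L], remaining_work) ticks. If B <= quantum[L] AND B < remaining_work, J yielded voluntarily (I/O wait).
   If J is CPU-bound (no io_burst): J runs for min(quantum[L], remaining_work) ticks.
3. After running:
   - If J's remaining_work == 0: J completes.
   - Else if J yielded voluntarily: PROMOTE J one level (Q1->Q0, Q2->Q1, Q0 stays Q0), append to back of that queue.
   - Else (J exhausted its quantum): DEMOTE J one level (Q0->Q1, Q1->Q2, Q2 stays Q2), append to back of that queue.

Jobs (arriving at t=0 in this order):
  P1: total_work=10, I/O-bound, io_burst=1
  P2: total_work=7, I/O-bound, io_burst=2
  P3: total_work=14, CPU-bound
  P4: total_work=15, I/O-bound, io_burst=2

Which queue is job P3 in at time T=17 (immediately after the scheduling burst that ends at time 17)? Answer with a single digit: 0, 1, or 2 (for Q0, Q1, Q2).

Answer: 1

Derivation:
t=0-1: P1@Q0 runs 1, rem=9, I/O yield, promote→Q0. Q0=[P2,P3,P4,P1] Q1=[] Q2=[]
t=1-3: P2@Q0 runs 2, rem=5, I/O yield, promote→Q0. Q0=[P3,P4,P1,P2] Q1=[] Q2=[]
t=3-5: P3@Q0 runs 2, rem=12, quantum used, demote→Q1. Q0=[P4,P1,P2] Q1=[P3] Q2=[]
t=5-7: P4@Q0 runs 2, rem=13, I/O yield, promote→Q0. Q0=[P1,P2,P4] Q1=[P3] Q2=[]
t=7-8: P1@Q0 runs 1, rem=8, I/O yield, promote→Q0. Q0=[P2,P4,P1] Q1=[P3] Q2=[]
t=8-10: P2@Q0 runs 2, rem=3, I/O yield, promote→Q0. Q0=[P4,P1,P2] Q1=[P3] Q2=[]
t=10-12: P4@Q0 runs 2, rem=11, I/O yield, promote→Q0. Q0=[P1,P2,P4] Q1=[P3] Q2=[]
t=12-13: P1@Q0 runs 1, rem=7, I/O yield, promote→Q0. Q0=[P2,P4,P1] Q1=[P3] Q2=[]
t=13-15: P2@Q0 runs 2, rem=1, I/O yield, promote→Q0. Q0=[P4,P1,P2] Q1=[P3] Q2=[]
t=15-17: P4@Q0 runs 2, rem=9, I/O yield, promote→Q0. Q0=[P1,P2,P4] Q1=[P3] Q2=[]
t=17-18: P1@Q0 runs 1, rem=6, I/O yield, promote→Q0. Q0=[P2,P4,P1] Q1=[P3] Q2=[]
t=18-19: P2@Q0 runs 1, rem=0, completes. Q0=[P4,P1] Q1=[P3] Q2=[]
t=19-21: P4@Q0 runs 2, rem=7, I/O yield, promote→Q0. Q0=[P1,P4] Q1=[P3] Q2=[]
t=21-22: P1@Q0 runs 1, rem=5, I/O yield, promote→Q0. Q0=[P4,P1] Q1=[P3] Q2=[]
t=22-24: P4@Q0 runs 2, rem=5, I/O yield, promote→Q0. Q0=[P1,P4] Q1=[P3] Q2=[]
t=24-25: P1@Q0 runs 1, rem=4, I/O yield, promote→Q0. Q0=[P4,P1] Q1=[P3] Q2=[]
t=25-27: P4@Q0 runs 2, rem=3, I/O yield, promote→Q0. Q0=[P1,P4] Q1=[P3] Q2=[]
t=27-28: P1@Q0 runs 1, rem=3, I/O yield, promote→Q0. Q0=[P4,P1] Q1=[P3] Q2=[]
t=28-30: P4@Q0 runs 2, rem=1, I/O yield, promote→Q0. Q0=[P1,P4] Q1=[P3] Q2=[]
t=30-31: P1@Q0 runs 1, rem=2, I/O yield, promote→Q0. Q0=[P4,P1] Q1=[P3] Q2=[]
t=31-32: P4@Q0 runs 1, rem=0, completes. Q0=[P1] Q1=[P3] Q2=[]
t=32-33: P1@Q0 runs 1, rem=1, I/O yield, promote→Q0. Q0=[P1] Q1=[P3] Q2=[]
t=33-34: P1@Q0 runs 1, rem=0, completes. Q0=[] Q1=[P3] Q2=[]
t=34-40: P3@Q1 runs 6, rem=6, quantum used, demote→Q2. Q0=[] Q1=[] Q2=[P3]
t=40-46: P3@Q2 runs 6, rem=0, completes. Q0=[] Q1=[] Q2=[]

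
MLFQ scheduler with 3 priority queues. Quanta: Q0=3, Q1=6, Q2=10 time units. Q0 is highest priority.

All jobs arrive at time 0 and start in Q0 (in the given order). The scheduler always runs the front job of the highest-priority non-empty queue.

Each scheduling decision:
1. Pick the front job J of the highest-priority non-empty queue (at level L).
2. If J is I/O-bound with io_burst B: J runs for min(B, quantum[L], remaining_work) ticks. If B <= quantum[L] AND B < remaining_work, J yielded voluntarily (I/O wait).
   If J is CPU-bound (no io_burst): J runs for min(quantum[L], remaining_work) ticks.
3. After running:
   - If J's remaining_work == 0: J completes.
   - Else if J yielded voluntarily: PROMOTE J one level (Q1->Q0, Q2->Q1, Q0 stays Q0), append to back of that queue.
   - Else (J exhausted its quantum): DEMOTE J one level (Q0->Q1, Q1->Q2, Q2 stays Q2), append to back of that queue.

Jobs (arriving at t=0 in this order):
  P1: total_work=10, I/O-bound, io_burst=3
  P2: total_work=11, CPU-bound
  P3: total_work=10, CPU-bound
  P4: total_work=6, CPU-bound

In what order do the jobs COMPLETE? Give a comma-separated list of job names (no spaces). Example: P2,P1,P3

t=0-3: P1@Q0 runs 3, rem=7, I/O yield, promote→Q0. Q0=[P2,P3,P4,P1] Q1=[] Q2=[]
t=3-6: P2@Q0 runs 3, rem=8, quantum used, demote→Q1. Q0=[P3,P4,P1] Q1=[P2] Q2=[]
t=6-9: P3@Q0 runs 3, rem=7, quantum used, demote→Q1. Q0=[P4,P1] Q1=[P2,P3] Q2=[]
t=9-12: P4@Q0 runs 3, rem=3, quantum used, demote→Q1. Q0=[P1] Q1=[P2,P3,P4] Q2=[]
t=12-15: P1@Q0 runs 3, rem=4, I/O yield, promote→Q0. Q0=[P1] Q1=[P2,P3,P4] Q2=[]
t=15-18: P1@Q0 runs 3, rem=1, I/O yield, promote→Q0. Q0=[P1] Q1=[P2,P3,P4] Q2=[]
t=18-19: P1@Q0 runs 1, rem=0, completes. Q0=[] Q1=[P2,P3,P4] Q2=[]
t=19-25: P2@Q1 runs 6, rem=2, quantum used, demote→Q2. Q0=[] Q1=[P3,P4] Q2=[P2]
t=25-31: P3@Q1 runs 6, rem=1, quantum used, demote→Q2. Q0=[] Q1=[P4] Q2=[P2,P3]
t=31-34: P4@Q1 runs 3, rem=0, completes. Q0=[] Q1=[] Q2=[P2,P3]
t=34-36: P2@Q2 runs 2, rem=0, completes. Q0=[] Q1=[] Q2=[P3]
t=36-37: P3@Q2 runs 1, rem=0, completes. Q0=[] Q1=[] Q2=[]

Answer: P1,P4,P2,P3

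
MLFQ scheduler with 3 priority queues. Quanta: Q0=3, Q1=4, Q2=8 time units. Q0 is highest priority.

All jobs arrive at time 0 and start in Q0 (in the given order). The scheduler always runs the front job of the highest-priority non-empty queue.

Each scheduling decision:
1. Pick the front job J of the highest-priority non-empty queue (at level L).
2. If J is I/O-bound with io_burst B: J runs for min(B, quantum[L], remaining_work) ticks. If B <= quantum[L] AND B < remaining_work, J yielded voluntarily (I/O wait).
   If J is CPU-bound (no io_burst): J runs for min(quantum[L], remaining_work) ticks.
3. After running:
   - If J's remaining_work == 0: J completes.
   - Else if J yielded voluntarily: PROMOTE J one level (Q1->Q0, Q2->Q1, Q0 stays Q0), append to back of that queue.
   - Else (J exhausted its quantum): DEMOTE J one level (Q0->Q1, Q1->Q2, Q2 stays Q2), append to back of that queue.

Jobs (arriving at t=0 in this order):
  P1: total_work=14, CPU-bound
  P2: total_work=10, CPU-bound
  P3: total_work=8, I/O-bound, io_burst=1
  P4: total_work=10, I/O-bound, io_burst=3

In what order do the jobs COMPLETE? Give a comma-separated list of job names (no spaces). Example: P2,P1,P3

t=0-3: P1@Q0 runs 3, rem=11, quantum used, demote→Q1. Q0=[P2,P3,P4] Q1=[P1] Q2=[]
t=3-6: P2@Q0 runs 3, rem=7, quantum used, demote→Q1. Q0=[P3,P4] Q1=[P1,P2] Q2=[]
t=6-7: P3@Q0 runs 1, rem=7, I/O yield, promote→Q0. Q0=[P4,P3] Q1=[P1,P2] Q2=[]
t=7-10: P4@Q0 runs 3, rem=7, I/O yield, promote→Q0. Q0=[P3,P4] Q1=[P1,P2] Q2=[]
t=10-11: P3@Q0 runs 1, rem=6, I/O yield, promote→Q0. Q0=[P4,P3] Q1=[P1,P2] Q2=[]
t=11-14: P4@Q0 runs 3, rem=4, I/O yield, promote→Q0. Q0=[P3,P4] Q1=[P1,P2] Q2=[]
t=14-15: P3@Q0 runs 1, rem=5, I/O yield, promote→Q0. Q0=[P4,P3] Q1=[P1,P2] Q2=[]
t=15-18: P4@Q0 runs 3, rem=1, I/O yield, promote→Q0. Q0=[P3,P4] Q1=[P1,P2] Q2=[]
t=18-19: P3@Q0 runs 1, rem=4, I/O yield, promote→Q0. Q0=[P4,P3] Q1=[P1,P2] Q2=[]
t=19-20: P4@Q0 runs 1, rem=0, completes. Q0=[P3] Q1=[P1,P2] Q2=[]
t=20-21: P3@Q0 runs 1, rem=3, I/O yield, promote→Q0. Q0=[P3] Q1=[P1,P2] Q2=[]
t=21-22: P3@Q0 runs 1, rem=2, I/O yield, promote→Q0. Q0=[P3] Q1=[P1,P2] Q2=[]
t=22-23: P3@Q0 runs 1, rem=1, I/O yield, promote→Q0. Q0=[P3] Q1=[P1,P2] Q2=[]
t=23-24: P3@Q0 runs 1, rem=0, completes. Q0=[] Q1=[P1,P2] Q2=[]
t=24-28: P1@Q1 runs 4, rem=7, quantum used, demote→Q2. Q0=[] Q1=[P2] Q2=[P1]
t=28-32: P2@Q1 runs 4, rem=3, quantum used, demote→Q2. Q0=[] Q1=[] Q2=[P1,P2]
t=32-39: P1@Q2 runs 7, rem=0, completes. Q0=[] Q1=[] Q2=[P2]
t=39-42: P2@Q2 runs 3, rem=0, completes. Q0=[] Q1=[] Q2=[]

Answer: P4,P3,P1,P2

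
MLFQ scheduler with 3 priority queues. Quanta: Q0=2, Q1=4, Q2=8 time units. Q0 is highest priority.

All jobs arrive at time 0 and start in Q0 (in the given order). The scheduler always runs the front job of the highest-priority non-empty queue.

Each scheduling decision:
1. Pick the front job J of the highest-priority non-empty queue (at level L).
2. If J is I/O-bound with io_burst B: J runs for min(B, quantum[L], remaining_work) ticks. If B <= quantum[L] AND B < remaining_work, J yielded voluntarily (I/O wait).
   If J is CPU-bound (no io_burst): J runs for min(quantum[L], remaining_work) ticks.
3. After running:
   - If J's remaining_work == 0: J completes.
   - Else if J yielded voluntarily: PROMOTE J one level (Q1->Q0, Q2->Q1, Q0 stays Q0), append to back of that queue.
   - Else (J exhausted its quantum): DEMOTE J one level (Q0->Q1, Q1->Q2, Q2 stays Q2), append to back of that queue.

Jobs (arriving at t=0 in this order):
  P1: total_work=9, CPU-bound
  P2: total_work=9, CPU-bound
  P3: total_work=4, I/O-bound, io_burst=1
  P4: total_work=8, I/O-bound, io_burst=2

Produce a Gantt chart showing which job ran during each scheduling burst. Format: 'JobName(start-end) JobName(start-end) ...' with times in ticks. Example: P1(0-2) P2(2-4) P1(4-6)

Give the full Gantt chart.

t=0-2: P1@Q0 runs 2, rem=7, quantum used, demote→Q1. Q0=[P2,P3,P4] Q1=[P1] Q2=[]
t=2-4: P2@Q0 runs 2, rem=7, quantum used, demote→Q1. Q0=[P3,P4] Q1=[P1,P2] Q2=[]
t=4-5: P3@Q0 runs 1, rem=3, I/O yield, promote→Q0. Q0=[P4,P3] Q1=[P1,P2] Q2=[]
t=5-7: P4@Q0 runs 2, rem=6, I/O yield, promote→Q0. Q0=[P3,P4] Q1=[P1,P2] Q2=[]
t=7-8: P3@Q0 runs 1, rem=2, I/O yield, promote→Q0. Q0=[P4,P3] Q1=[P1,P2] Q2=[]
t=8-10: P4@Q0 runs 2, rem=4, I/O yield, promote→Q0. Q0=[P3,P4] Q1=[P1,P2] Q2=[]
t=10-11: P3@Q0 runs 1, rem=1, I/O yield, promote→Q0. Q0=[P4,P3] Q1=[P1,P2] Q2=[]
t=11-13: P4@Q0 runs 2, rem=2, I/O yield, promote→Q0. Q0=[P3,P4] Q1=[P1,P2] Q2=[]
t=13-14: P3@Q0 runs 1, rem=0, completes. Q0=[P4] Q1=[P1,P2] Q2=[]
t=14-16: P4@Q0 runs 2, rem=0, completes. Q0=[] Q1=[P1,P2] Q2=[]
t=16-20: P1@Q1 runs 4, rem=3, quantum used, demote→Q2. Q0=[] Q1=[P2] Q2=[P1]
t=20-24: P2@Q1 runs 4, rem=3, quantum used, demote→Q2. Q0=[] Q1=[] Q2=[P1,P2]
t=24-27: P1@Q2 runs 3, rem=0, completes. Q0=[] Q1=[] Q2=[P2]
t=27-30: P2@Q2 runs 3, rem=0, completes. Q0=[] Q1=[] Q2=[]

Answer: P1(0-2) P2(2-4) P3(4-5) P4(5-7) P3(7-8) P4(8-10) P3(10-11) P4(11-13) P3(13-14) P4(14-16) P1(16-20) P2(20-24) P1(24-27) P2(27-30)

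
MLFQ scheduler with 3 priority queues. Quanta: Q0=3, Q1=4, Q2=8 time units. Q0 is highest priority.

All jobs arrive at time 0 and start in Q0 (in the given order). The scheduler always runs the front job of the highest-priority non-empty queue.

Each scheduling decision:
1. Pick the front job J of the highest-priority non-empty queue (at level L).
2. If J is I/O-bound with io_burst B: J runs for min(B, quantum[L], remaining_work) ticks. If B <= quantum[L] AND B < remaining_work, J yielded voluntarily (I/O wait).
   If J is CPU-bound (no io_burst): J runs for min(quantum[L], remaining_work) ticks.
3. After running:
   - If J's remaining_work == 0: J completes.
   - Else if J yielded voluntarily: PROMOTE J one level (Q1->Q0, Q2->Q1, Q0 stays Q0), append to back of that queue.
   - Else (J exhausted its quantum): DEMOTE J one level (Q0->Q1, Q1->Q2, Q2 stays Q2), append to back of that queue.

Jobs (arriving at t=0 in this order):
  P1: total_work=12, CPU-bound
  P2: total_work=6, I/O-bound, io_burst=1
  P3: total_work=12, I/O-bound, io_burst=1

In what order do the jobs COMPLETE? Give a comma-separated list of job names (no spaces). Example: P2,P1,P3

Answer: P2,P3,P1

Derivation:
t=0-3: P1@Q0 runs 3, rem=9, quantum used, demote→Q1. Q0=[P2,P3] Q1=[P1] Q2=[]
t=3-4: P2@Q0 runs 1, rem=5, I/O yield, promote→Q0. Q0=[P3,P2] Q1=[P1] Q2=[]
t=4-5: P3@Q0 runs 1, rem=11, I/O yield, promote→Q0. Q0=[P2,P3] Q1=[P1] Q2=[]
t=5-6: P2@Q0 runs 1, rem=4, I/O yield, promote→Q0. Q0=[P3,P2] Q1=[P1] Q2=[]
t=6-7: P3@Q0 runs 1, rem=10, I/O yield, promote→Q0. Q0=[P2,P3] Q1=[P1] Q2=[]
t=7-8: P2@Q0 runs 1, rem=3, I/O yield, promote→Q0. Q0=[P3,P2] Q1=[P1] Q2=[]
t=8-9: P3@Q0 runs 1, rem=9, I/O yield, promote→Q0. Q0=[P2,P3] Q1=[P1] Q2=[]
t=9-10: P2@Q0 runs 1, rem=2, I/O yield, promote→Q0. Q0=[P3,P2] Q1=[P1] Q2=[]
t=10-11: P3@Q0 runs 1, rem=8, I/O yield, promote→Q0. Q0=[P2,P3] Q1=[P1] Q2=[]
t=11-12: P2@Q0 runs 1, rem=1, I/O yield, promote→Q0. Q0=[P3,P2] Q1=[P1] Q2=[]
t=12-13: P3@Q0 runs 1, rem=7, I/O yield, promote→Q0. Q0=[P2,P3] Q1=[P1] Q2=[]
t=13-14: P2@Q0 runs 1, rem=0, completes. Q0=[P3] Q1=[P1] Q2=[]
t=14-15: P3@Q0 runs 1, rem=6, I/O yield, promote→Q0. Q0=[P3] Q1=[P1] Q2=[]
t=15-16: P3@Q0 runs 1, rem=5, I/O yield, promote→Q0. Q0=[P3] Q1=[P1] Q2=[]
t=16-17: P3@Q0 runs 1, rem=4, I/O yield, promote→Q0. Q0=[P3] Q1=[P1] Q2=[]
t=17-18: P3@Q0 runs 1, rem=3, I/O yield, promote→Q0. Q0=[P3] Q1=[P1] Q2=[]
t=18-19: P3@Q0 runs 1, rem=2, I/O yield, promote→Q0. Q0=[P3] Q1=[P1] Q2=[]
t=19-20: P3@Q0 runs 1, rem=1, I/O yield, promote→Q0. Q0=[P3] Q1=[P1] Q2=[]
t=20-21: P3@Q0 runs 1, rem=0, completes. Q0=[] Q1=[P1] Q2=[]
t=21-25: P1@Q1 runs 4, rem=5, quantum used, demote→Q2. Q0=[] Q1=[] Q2=[P1]
t=25-30: P1@Q2 runs 5, rem=0, completes. Q0=[] Q1=[] Q2=[]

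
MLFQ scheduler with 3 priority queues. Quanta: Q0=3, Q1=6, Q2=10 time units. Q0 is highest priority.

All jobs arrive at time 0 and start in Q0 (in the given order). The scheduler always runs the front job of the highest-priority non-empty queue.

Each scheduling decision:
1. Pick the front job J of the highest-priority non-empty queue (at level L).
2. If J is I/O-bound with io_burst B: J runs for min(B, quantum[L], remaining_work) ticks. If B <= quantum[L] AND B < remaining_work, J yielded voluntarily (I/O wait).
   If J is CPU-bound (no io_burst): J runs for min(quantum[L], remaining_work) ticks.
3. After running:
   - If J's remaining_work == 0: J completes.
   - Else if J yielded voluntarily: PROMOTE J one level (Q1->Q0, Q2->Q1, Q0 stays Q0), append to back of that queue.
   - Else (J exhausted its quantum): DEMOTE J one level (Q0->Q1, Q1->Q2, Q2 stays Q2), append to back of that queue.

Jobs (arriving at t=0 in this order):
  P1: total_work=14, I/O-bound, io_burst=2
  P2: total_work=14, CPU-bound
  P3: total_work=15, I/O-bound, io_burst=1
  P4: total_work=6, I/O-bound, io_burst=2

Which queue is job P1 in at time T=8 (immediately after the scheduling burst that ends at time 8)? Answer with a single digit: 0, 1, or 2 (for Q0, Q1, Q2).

t=0-2: P1@Q0 runs 2, rem=12, I/O yield, promote→Q0. Q0=[P2,P3,P4,P1] Q1=[] Q2=[]
t=2-5: P2@Q0 runs 3, rem=11, quantum used, demote→Q1. Q0=[P3,P4,P1] Q1=[P2] Q2=[]
t=5-6: P3@Q0 runs 1, rem=14, I/O yield, promote→Q0. Q0=[P4,P1,P3] Q1=[P2] Q2=[]
t=6-8: P4@Q0 runs 2, rem=4, I/O yield, promote→Q0. Q0=[P1,P3,P4] Q1=[P2] Q2=[]
t=8-10: P1@Q0 runs 2, rem=10, I/O yield, promote→Q0. Q0=[P3,P4,P1] Q1=[P2] Q2=[]
t=10-11: P3@Q0 runs 1, rem=13, I/O yield, promote→Q0. Q0=[P4,P1,P3] Q1=[P2] Q2=[]
t=11-13: P4@Q0 runs 2, rem=2, I/O yield, promote→Q0. Q0=[P1,P3,P4] Q1=[P2] Q2=[]
t=13-15: P1@Q0 runs 2, rem=8, I/O yield, promote→Q0. Q0=[P3,P4,P1] Q1=[P2] Q2=[]
t=15-16: P3@Q0 runs 1, rem=12, I/O yield, promote→Q0. Q0=[P4,P1,P3] Q1=[P2] Q2=[]
t=16-18: P4@Q0 runs 2, rem=0, completes. Q0=[P1,P3] Q1=[P2] Q2=[]
t=18-20: P1@Q0 runs 2, rem=6, I/O yield, promote→Q0. Q0=[P3,P1] Q1=[P2] Q2=[]
t=20-21: P3@Q0 runs 1, rem=11, I/O yield, promote→Q0. Q0=[P1,P3] Q1=[P2] Q2=[]
t=21-23: P1@Q0 runs 2, rem=4, I/O yield, promote→Q0. Q0=[P3,P1] Q1=[P2] Q2=[]
t=23-24: P3@Q0 runs 1, rem=10, I/O yield, promote→Q0. Q0=[P1,P3] Q1=[P2] Q2=[]
t=24-26: P1@Q0 runs 2, rem=2, I/O yield, promote→Q0. Q0=[P3,P1] Q1=[P2] Q2=[]
t=26-27: P3@Q0 runs 1, rem=9, I/O yield, promote→Q0. Q0=[P1,P3] Q1=[P2] Q2=[]
t=27-29: P1@Q0 runs 2, rem=0, completes. Q0=[P3] Q1=[P2] Q2=[]
t=29-30: P3@Q0 runs 1, rem=8, I/O yield, promote→Q0. Q0=[P3] Q1=[P2] Q2=[]
t=30-31: P3@Q0 runs 1, rem=7, I/O yield, promote→Q0. Q0=[P3] Q1=[P2] Q2=[]
t=31-32: P3@Q0 runs 1, rem=6, I/O yield, promote→Q0. Q0=[P3] Q1=[P2] Q2=[]
t=32-33: P3@Q0 runs 1, rem=5, I/O yield, promote→Q0. Q0=[P3] Q1=[P2] Q2=[]
t=33-34: P3@Q0 runs 1, rem=4, I/O yield, promote→Q0. Q0=[P3] Q1=[P2] Q2=[]
t=34-35: P3@Q0 runs 1, rem=3, I/O yield, promote→Q0. Q0=[P3] Q1=[P2] Q2=[]
t=35-36: P3@Q0 runs 1, rem=2, I/O yield, promote→Q0. Q0=[P3] Q1=[P2] Q2=[]
t=36-37: P3@Q0 runs 1, rem=1, I/O yield, promote→Q0. Q0=[P3] Q1=[P2] Q2=[]
t=37-38: P3@Q0 runs 1, rem=0, completes. Q0=[] Q1=[P2] Q2=[]
t=38-44: P2@Q1 runs 6, rem=5, quantum used, demote→Q2. Q0=[] Q1=[] Q2=[P2]
t=44-49: P2@Q2 runs 5, rem=0, completes. Q0=[] Q1=[] Q2=[]

Answer: 0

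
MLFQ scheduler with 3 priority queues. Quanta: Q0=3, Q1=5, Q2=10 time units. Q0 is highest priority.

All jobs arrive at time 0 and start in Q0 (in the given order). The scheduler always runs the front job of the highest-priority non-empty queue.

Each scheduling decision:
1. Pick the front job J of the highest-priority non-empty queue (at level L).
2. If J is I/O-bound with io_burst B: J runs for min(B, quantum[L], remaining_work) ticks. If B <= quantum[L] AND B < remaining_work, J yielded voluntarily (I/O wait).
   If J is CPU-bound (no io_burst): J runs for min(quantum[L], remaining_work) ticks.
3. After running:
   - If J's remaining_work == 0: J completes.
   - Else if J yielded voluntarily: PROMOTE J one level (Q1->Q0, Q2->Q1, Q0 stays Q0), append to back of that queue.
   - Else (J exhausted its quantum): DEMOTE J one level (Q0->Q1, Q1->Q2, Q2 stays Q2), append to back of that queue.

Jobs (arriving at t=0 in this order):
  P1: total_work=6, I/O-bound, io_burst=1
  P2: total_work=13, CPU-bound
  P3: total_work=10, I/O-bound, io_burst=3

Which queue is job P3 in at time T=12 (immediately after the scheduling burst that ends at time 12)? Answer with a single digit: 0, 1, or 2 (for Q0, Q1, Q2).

Answer: 0

Derivation:
t=0-1: P1@Q0 runs 1, rem=5, I/O yield, promote→Q0. Q0=[P2,P3,P1] Q1=[] Q2=[]
t=1-4: P2@Q0 runs 3, rem=10, quantum used, demote→Q1. Q0=[P3,P1] Q1=[P2] Q2=[]
t=4-7: P3@Q0 runs 3, rem=7, I/O yield, promote→Q0. Q0=[P1,P3] Q1=[P2] Q2=[]
t=7-8: P1@Q0 runs 1, rem=4, I/O yield, promote→Q0. Q0=[P3,P1] Q1=[P2] Q2=[]
t=8-11: P3@Q0 runs 3, rem=4, I/O yield, promote→Q0. Q0=[P1,P3] Q1=[P2] Q2=[]
t=11-12: P1@Q0 runs 1, rem=3, I/O yield, promote→Q0. Q0=[P3,P1] Q1=[P2] Q2=[]
t=12-15: P3@Q0 runs 3, rem=1, I/O yield, promote→Q0. Q0=[P1,P3] Q1=[P2] Q2=[]
t=15-16: P1@Q0 runs 1, rem=2, I/O yield, promote→Q0. Q0=[P3,P1] Q1=[P2] Q2=[]
t=16-17: P3@Q0 runs 1, rem=0, completes. Q0=[P1] Q1=[P2] Q2=[]
t=17-18: P1@Q0 runs 1, rem=1, I/O yield, promote→Q0. Q0=[P1] Q1=[P2] Q2=[]
t=18-19: P1@Q0 runs 1, rem=0, completes. Q0=[] Q1=[P2] Q2=[]
t=19-24: P2@Q1 runs 5, rem=5, quantum used, demote→Q2. Q0=[] Q1=[] Q2=[P2]
t=24-29: P2@Q2 runs 5, rem=0, completes. Q0=[] Q1=[] Q2=[]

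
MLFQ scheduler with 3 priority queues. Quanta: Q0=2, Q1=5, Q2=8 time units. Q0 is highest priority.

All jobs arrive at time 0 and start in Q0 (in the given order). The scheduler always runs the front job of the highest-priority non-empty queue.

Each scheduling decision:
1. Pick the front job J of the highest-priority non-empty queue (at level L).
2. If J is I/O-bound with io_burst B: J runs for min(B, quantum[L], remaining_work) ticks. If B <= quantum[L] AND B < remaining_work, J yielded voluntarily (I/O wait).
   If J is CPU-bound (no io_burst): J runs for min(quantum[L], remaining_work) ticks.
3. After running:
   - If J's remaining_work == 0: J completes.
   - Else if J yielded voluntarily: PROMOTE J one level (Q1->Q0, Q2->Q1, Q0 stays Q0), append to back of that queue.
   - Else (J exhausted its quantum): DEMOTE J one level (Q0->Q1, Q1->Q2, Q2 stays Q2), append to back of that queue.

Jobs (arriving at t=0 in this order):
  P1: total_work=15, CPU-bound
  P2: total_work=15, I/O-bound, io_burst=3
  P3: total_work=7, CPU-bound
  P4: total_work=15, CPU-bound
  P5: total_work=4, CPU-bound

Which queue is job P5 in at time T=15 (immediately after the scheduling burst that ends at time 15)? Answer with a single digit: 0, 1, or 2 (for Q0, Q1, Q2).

Answer: 1

Derivation:
t=0-2: P1@Q0 runs 2, rem=13, quantum used, demote→Q1. Q0=[P2,P3,P4,P5] Q1=[P1] Q2=[]
t=2-4: P2@Q0 runs 2, rem=13, quantum used, demote→Q1. Q0=[P3,P4,P5] Q1=[P1,P2] Q2=[]
t=4-6: P3@Q0 runs 2, rem=5, quantum used, demote→Q1. Q0=[P4,P5] Q1=[P1,P2,P3] Q2=[]
t=6-8: P4@Q0 runs 2, rem=13, quantum used, demote→Q1. Q0=[P5] Q1=[P1,P2,P3,P4] Q2=[]
t=8-10: P5@Q0 runs 2, rem=2, quantum used, demote→Q1. Q0=[] Q1=[P1,P2,P3,P4,P5] Q2=[]
t=10-15: P1@Q1 runs 5, rem=8, quantum used, demote→Q2. Q0=[] Q1=[P2,P3,P4,P5] Q2=[P1]
t=15-18: P2@Q1 runs 3, rem=10, I/O yield, promote→Q0. Q0=[P2] Q1=[P3,P4,P5] Q2=[P1]
t=18-20: P2@Q0 runs 2, rem=8, quantum used, demote→Q1. Q0=[] Q1=[P3,P4,P5,P2] Q2=[P1]
t=20-25: P3@Q1 runs 5, rem=0, completes. Q0=[] Q1=[P4,P5,P2] Q2=[P1]
t=25-30: P4@Q1 runs 5, rem=8, quantum used, demote→Q2. Q0=[] Q1=[P5,P2] Q2=[P1,P4]
t=30-32: P5@Q1 runs 2, rem=0, completes. Q0=[] Q1=[P2] Q2=[P1,P4]
t=32-35: P2@Q1 runs 3, rem=5, I/O yield, promote→Q0. Q0=[P2] Q1=[] Q2=[P1,P4]
t=35-37: P2@Q0 runs 2, rem=3, quantum used, demote→Q1. Q0=[] Q1=[P2] Q2=[P1,P4]
t=37-40: P2@Q1 runs 3, rem=0, completes. Q0=[] Q1=[] Q2=[P1,P4]
t=40-48: P1@Q2 runs 8, rem=0, completes. Q0=[] Q1=[] Q2=[P4]
t=48-56: P4@Q2 runs 8, rem=0, completes. Q0=[] Q1=[] Q2=[]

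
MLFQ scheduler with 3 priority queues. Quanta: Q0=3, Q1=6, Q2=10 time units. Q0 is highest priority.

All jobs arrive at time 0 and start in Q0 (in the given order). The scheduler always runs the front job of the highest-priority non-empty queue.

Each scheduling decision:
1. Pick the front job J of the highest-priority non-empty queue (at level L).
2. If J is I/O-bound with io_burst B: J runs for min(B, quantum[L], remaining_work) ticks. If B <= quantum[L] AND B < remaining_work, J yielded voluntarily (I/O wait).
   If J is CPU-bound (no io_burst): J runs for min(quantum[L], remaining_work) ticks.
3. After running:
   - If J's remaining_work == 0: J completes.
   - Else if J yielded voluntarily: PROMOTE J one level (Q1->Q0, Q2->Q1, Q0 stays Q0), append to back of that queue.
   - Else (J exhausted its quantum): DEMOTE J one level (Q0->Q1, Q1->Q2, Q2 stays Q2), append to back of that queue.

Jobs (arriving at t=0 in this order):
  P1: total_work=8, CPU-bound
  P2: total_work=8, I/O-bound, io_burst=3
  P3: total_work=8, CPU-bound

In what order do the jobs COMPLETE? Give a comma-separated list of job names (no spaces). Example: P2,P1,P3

Answer: P2,P1,P3

Derivation:
t=0-3: P1@Q0 runs 3, rem=5, quantum used, demote→Q1. Q0=[P2,P3] Q1=[P1] Q2=[]
t=3-6: P2@Q0 runs 3, rem=5, I/O yield, promote→Q0. Q0=[P3,P2] Q1=[P1] Q2=[]
t=6-9: P3@Q0 runs 3, rem=5, quantum used, demote→Q1. Q0=[P2] Q1=[P1,P3] Q2=[]
t=9-12: P2@Q0 runs 3, rem=2, I/O yield, promote→Q0. Q0=[P2] Q1=[P1,P3] Q2=[]
t=12-14: P2@Q0 runs 2, rem=0, completes. Q0=[] Q1=[P1,P3] Q2=[]
t=14-19: P1@Q1 runs 5, rem=0, completes. Q0=[] Q1=[P3] Q2=[]
t=19-24: P3@Q1 runs 5, rem=0, completes. Q0=[] Q1=[] Q2=[]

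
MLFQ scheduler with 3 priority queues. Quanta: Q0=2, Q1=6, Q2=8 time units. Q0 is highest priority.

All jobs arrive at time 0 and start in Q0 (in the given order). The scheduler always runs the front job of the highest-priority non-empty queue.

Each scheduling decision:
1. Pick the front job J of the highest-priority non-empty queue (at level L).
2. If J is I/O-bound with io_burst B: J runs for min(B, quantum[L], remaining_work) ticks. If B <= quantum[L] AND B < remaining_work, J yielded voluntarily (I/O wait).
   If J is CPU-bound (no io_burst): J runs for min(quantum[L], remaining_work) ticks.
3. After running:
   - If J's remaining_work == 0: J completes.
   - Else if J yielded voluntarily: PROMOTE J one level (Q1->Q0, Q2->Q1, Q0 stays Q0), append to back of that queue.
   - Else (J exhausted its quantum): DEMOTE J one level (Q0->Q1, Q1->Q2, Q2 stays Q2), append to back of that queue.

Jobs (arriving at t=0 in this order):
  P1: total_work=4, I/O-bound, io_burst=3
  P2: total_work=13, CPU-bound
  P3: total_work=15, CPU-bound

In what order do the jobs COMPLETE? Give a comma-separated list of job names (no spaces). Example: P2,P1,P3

t=0-2: P1@Q0 runs 2, rem=2, quantum used, demote→Q1. Q0=[P2,P3] Q1=[P1] Q2=[]
t=2-4: P2@Q0 runs 2, rem=11, quantum used, demote→Q1. Q0=[P3] Q1=[P1,P2] Q2=[]
t=4-6: P3@Q0 runs 2, rem=13, quantum used, demote→Q1. Q0=[] Q1=[P1,P2,P3] Q2=[]
t=6-8: P1@Q1 runs 2, rem=0, completes. Q0=[] Q1=[P2,P3] Q2=[]
t=8-14: P2@Q1 runs 6, rem=5, quantum used, demote→Q2. Q0=[] Q1=[P3] Q2=[P2]
t=14-20: P3@Q1 runs 6, rem=7, quantum used, demote→Q2. Q0=[] Q1=[] Q2=[P2,P3]
t=20-25: P2@Q2 runs 5, rem=0, completes. Q0=[] Q1=[] Q2=[P3]
t=25-32: P3@Q2 runs 7, rem=0, completes. Q0=[] Q1=[] Q2=[]

Answer: P1,P2,P3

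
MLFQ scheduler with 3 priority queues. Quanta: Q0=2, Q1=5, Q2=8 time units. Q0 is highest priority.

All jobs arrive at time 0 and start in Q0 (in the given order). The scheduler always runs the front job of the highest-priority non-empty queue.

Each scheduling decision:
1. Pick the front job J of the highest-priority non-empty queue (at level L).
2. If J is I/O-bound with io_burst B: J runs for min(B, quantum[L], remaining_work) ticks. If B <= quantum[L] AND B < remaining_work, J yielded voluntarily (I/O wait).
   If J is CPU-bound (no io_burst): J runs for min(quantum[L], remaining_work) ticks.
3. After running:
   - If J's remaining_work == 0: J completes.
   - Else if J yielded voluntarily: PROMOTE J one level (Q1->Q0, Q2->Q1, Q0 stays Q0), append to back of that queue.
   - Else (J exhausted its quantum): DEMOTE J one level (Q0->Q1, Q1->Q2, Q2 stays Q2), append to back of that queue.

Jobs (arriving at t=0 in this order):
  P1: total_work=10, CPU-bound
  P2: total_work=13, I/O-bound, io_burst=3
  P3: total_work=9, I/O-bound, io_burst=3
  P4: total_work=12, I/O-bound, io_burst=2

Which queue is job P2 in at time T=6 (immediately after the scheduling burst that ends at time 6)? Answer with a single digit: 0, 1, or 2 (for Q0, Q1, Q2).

Answer: 1

Derivation:
t=0-2: P1@Q0 runs 2, rem=8, quantum used, demote→Q1. Q0=[P2,P3,P4] Q1=[P1] Q2=[]
t=2-4: P2@Q0 runs 2, rem=11, quantum used, demote→Q1. Q0=[P3,P4] Q1=[P1,P2] Q2=[]
t=4-6: P3@Q0 runs 2, rem=7, quantum used, demote→Q1. Q0=[P4] Q1=[P1,P2,P3] Q2=[]
t=6-8: P4@Q0 runs 2, rem=10, I/O yield, promote→Q0. Q0=[P4] Q1=[P1,P2,P3] Q2=[]
t=8-10: P4@Q0 runs 2, rem=8, I/O yield, promote→Q0. Q0=[P4] Q1=[P1,P2,P3] Q2=[]
t=10-12: P4@Q0 runs 2, rem=6, I/O yield, promote→Q0. Q0=[P4] Q1=[P1,P2,P3] Q2=[]
t=12-14: P4@Q0 runs 2, rem=4, I/O yield, promote→Q0. Q0=[P4] Q1=[P1,P2,P3] Q2=[]
t=14-16: P4@Q0 runs 2, rem=2, I/O yield, promote→Q0. Q0=[P4] Q1=[P1,P2,P3] Q2=[]
t=16-18: P4@Q0 runs 2, rem=0, completes. Q0=[] Q1=[P1,P2,P3] Q2=[]
t=18-23: P1@Q1 runs 5, rem=3, quantum used, demote→Q2. Q0=[] Q1=[P2,P3] Q2=[P1]
t=23-26: P2@Q1 runs 3, rem=8, I/O yield, promote→Q0. Q0=[P2] Q1=[P3] Q2=[P1]
t=26-28: P2@Q0 runs 2, rem=6, quantum used, demote→Q1. Q0=[] Q1=[P3,P2] Q2=[P1]
t=28-31: P3@Q1 runs 3, rem=4, I/O yield, promote→Q0. Q0=[P3] Q1=[P2] Q2=[P1]
t=31-33: P3@Q0 runs 2, rem=2, quantum used, demote→Q1. Q0=[] Q1=[P2,P3] Q2=[P1]
t=33-36: P2@Q1 runs 3, rem=3, I/O yield, promote→Q0. Q0=[P2] Q1=[P3] Q2=[P1]
t=36-38: P2@Q0 runs 2, rem=1, quantum used, demote→Q1. Q0=[] Q1=[P3,P2] Q2=[P1]
t=38-40: P3@Q1 runs 2, rem=0, completes. Q0=[] Q1=[P2] Q2=[P1]
t=40-41: P2@Q1 runs 1, rem=0, completes. Q0=[] Q1=[] Q2=[P1]
t=41-44: P1@Q2 runs 3, rem=0, completes. Q0=[] Q1=[] Q2=[]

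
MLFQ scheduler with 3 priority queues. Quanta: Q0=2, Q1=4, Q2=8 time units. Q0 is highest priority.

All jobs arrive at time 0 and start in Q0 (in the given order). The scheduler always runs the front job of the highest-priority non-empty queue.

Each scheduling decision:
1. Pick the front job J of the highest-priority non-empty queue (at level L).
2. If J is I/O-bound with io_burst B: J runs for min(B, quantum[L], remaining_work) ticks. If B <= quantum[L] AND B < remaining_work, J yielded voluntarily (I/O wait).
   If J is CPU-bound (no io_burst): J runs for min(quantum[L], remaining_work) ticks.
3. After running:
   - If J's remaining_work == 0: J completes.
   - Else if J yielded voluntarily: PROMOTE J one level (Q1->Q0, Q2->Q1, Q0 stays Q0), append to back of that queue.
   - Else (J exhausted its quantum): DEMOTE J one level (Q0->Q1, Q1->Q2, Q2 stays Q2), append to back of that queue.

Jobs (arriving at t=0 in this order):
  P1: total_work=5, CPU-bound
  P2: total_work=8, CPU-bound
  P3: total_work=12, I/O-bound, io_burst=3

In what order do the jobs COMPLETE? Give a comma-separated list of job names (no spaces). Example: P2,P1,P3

t=0-2: P1@Q0 runs 2, rem=3, quantum used, demote→Q1. Q0=[P2,P3] Q1=[P1] Q2=[]
t=2-4: P2@Q0 runs 2, rem=6, quantum used, demote→Q1. Q0=[P3] Q1=[P1,P2] Q2=[]
t=4-6: P3@Q0 runs 2, rem=10, quantum used, demote→Q1. Q0=[] Q1=[P1,P2,P3] Q2=[]
t=6-9: P1@Q1 runs 3, rem=0, completes. Q0=[] Q1=[P2,P3] Q2=[]
t=9-13: P2@Q1 runs 4, rem=2, quantum used, demote→Q2. Q0=[] Q1=[P3] Q2=[P2]
t=13-16: P3@Q1 runs 3, rem=7, I/O yield, promote→Q0. Q0=[P3] Q1=[] Q2=[P2]
t=16-18: P3@Q0 runs 2, rem=5, quantum used, demote→Q1. Q0=[] Q1=[P3] Q2=[P2]
t=18-21: P3@Q1 runs 3, rem=2, I/O yield, promote→Q0. Q0=[P3] Q1=[] Q2=[P2]
t=21-23: P3@Q0 runs 2, rem=0, completes. Q0=[] Q1=[] Q2=[P2]
t=23-25: P2@Q2 runs 2, rem=0, completes. Q0=[] Q1=[] Q2=[]

Answer: P1,P3,P2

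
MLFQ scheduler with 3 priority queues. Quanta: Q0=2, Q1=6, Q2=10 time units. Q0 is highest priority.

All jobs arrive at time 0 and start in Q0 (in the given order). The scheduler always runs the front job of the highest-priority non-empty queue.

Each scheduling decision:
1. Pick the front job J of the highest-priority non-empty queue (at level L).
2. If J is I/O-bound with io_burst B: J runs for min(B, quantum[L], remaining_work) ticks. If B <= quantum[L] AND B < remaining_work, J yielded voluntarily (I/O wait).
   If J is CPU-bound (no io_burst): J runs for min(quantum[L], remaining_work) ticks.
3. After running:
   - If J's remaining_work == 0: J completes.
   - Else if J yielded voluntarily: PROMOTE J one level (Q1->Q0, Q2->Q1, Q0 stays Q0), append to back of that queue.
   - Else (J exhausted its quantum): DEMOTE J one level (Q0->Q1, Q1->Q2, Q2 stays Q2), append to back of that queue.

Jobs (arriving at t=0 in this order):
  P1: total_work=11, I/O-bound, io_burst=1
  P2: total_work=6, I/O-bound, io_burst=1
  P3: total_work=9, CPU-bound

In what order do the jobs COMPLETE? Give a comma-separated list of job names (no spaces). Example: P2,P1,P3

Answer: P2,P1,P3

Derivation:
t=0-1: P1@Q0 runs 1, rem=10, I/O yield, promote→Q0. Q0=[P2,P3,P1] Q1=[] Q2=[]
t=1-2: P2@Q0 runs 1, rem=5, I/O yield, promote→Q0. Q0=[P3,P1,P2] Q1=[] Q2=[]
t=2-4: P3@Q0 runs 2, rem=7, quantum used, demote→Q1. Q0=[P1,P2] Q1=[P3] Q2=[]
t=4-5: P1@Q0 runs 1, rem=9, I/O yield, promote→Q0. Q0=[P2,P1] Q1=[P3] Q2=[]
t=5-6: P2@Q0 runs 1, rem=4, I/O yield, promote→Q0. Q0=[P1,P2] Q1=[P3] Q2=[]
t=6-7: P1@Q0 runs 1, rem=8, I/O yield, promote→Q0. Q0=[P2,P1] Q1=[P3] Q2=[]
t=7-8: P2@Q0 runs 1, rem=3, I/O yield, promote→Q0. Q0=[P1,P2] Q1=[P3] Q2=[]
t=8-9: P1@Q0 runs 1, rem=7, I/O yield, promote→Q0. Q0=[P2,P1] Q1=[P3] Q2=[]
t=9-10: P2@Q0 runs 1, rem=2, I/O yield, promote→Q0. Q0=[P1,P2] Q1=[P3] Q2=[]
t=10-11: P1@Q0 runs 1, rem=6, I/O yield, promote→Q0. Q0=[P2,P1] Q1=[P3] Q2=[]
t=11-12: P2@Q0 runs 1, rem=1, I/O yield, promote→Q0. Q0=[P1,P2] Q1=[P3] Q2=[]
t=12-13: P1@Q0 runs 1, rem=5, I/O yield, promote→Q0. Q0=[P2,P1] Q1=[P3] Q2=[]
t=13-14: P2@Q0 runs 1, rem=0, completes. Q0=[P1] Q1=[P3] Q2=[]
t=14-15: P1@Q0 runs 1, rem=4, I/O yield, promote→Q0. Q0=[P1] Q1=[P3] Q2=[]
t=15-16: P1@Q0 runs 1, rem=3, I/O yield, promote→Q0. Q0=[P1] Q1=[P3] Q2=[]
t=16-17: P1@Q0 runs 1, rem=2, I/O yield, promote→Q0. Q0=[P1] Q1=[P3] Q2=[]
t=17-18: P1@Q0 runs 1, rem=1, I/O yield, promote→Q0. Q0=[P1] Q1=[P3] Q2=[]
t=18-19: P1@Q0 runs 1, rem=0, completes. Q0=[] Q1=[P3] Q2=[]
t=19-25: P3@Q1 runs 6, rem=1, quantum used, demote→Q2. Q0=[] Q1=[] Q2=[P3]
t=25-26: P3@Q2 runs 1, rem=0, completes. Q0=[] Q1=[] Q2=[]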